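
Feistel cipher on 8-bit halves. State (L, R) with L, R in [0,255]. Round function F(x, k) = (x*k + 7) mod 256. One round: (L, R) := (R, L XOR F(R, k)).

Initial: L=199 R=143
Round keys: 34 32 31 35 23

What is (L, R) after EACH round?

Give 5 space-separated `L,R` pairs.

Round 1 (k=34): L=143 R=194
Round 2 (k=32): L=194 R=200
Round 3 (k=31): L=200 R=253
Round 4 (k=35): L=253 R=86
Round 5 (k=23): L=86 R=60

Answer: 143,194 194,200 200,253 253,86 86,60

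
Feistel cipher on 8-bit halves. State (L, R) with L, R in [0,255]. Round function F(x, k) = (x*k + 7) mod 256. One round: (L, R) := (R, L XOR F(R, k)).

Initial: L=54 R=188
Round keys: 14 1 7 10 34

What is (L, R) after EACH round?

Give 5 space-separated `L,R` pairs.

Answer: 188,121 121,60 60,210 210,7 7,39

Derivation:
Round 1 (k=14): L=188 R=121
Round 2 (k=1): L=121 R=60
Round 3 (k=7): L=60 R=210
Round 4 (k=10): L=210 R=7
Round 5 (k=34): L=7 R=39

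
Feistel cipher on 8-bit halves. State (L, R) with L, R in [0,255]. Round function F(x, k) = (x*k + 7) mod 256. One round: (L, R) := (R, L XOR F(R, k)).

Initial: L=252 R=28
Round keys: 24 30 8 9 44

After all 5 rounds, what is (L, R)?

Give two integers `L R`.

Answer: 118 123

Derivation:
Round 1 (k=24): L=28 R=91
Round 2 (k=30): L=91 R=173
Round 3 (k=8): L=173 R=52
Round 4 (k=9): L=52 R=118
Round 5 (k=44): L=118 R=123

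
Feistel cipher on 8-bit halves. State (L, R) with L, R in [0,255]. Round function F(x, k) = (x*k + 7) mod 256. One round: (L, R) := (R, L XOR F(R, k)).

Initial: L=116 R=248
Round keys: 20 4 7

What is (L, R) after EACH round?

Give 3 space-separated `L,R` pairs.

Answer: 248,19 19,171 171,167

Derivation:
Round 1 (k=20): L=248 R=19
Round 2 (k=4): L=19 R=171
Round 3 (k=7): L=171 R=167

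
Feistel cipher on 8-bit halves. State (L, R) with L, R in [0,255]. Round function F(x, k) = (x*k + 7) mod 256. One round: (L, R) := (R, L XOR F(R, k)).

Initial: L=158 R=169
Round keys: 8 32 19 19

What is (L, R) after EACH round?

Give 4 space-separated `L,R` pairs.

Answer: 169,209 209,142 142,64 64,73

Derivation:
Round 1 (k=8): L=169 R=209
Round 2 (k=32): L=209 R=142
Round 3 (k=19): L=142 R=64
Round 4 (k=19): L=64 R=73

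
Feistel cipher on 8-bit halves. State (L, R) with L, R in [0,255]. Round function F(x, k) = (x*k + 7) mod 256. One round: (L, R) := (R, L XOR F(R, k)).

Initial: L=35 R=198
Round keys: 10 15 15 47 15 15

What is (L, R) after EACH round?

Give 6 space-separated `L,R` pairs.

Answer: 198,224 224,225 225,214 214,176 176,129 129,38

Derivation:
Round 1 (k=10): L=198 R=224
Round 2 (k=15): L=224 R=225
Round 3 (k=15): L=225 R=214
Round 4 (k=47): L=214 R=176
Round 5 (k=15): L=176 R=129
Round 6 (k=15): L=129 R=38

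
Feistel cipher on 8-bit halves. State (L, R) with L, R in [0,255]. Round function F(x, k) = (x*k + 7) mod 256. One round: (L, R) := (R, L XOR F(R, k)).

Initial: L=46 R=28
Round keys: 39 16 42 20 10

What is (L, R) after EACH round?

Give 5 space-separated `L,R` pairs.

Round 1 (k=39): L=28 R=101
Round 2 (k=16): L=101 R=75
Round 3 (k=42): L=75 R=48
Round 4 (k=20): L=48 R=140
Round 5 (k=10): L=140 R=79

Answer: 28,101 101,75 75,48 48,140 140,79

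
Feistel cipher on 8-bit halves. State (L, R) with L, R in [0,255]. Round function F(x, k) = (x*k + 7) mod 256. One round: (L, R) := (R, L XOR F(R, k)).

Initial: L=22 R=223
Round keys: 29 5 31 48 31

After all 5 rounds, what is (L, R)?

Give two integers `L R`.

Round 1 (k=29): L=223 R=92
Round 2 (k=5): L=92 R=12
Round 3 (k=31): L=12 R=39
Round 4 (k=48): L=39 R=91
Round 5 (k=31): L=91 R=43

Answer: 91 43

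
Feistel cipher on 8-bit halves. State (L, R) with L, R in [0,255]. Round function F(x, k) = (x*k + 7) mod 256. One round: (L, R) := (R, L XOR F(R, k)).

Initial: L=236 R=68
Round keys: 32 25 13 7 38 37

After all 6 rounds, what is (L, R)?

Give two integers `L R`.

Round 1 (k=32): L=68 R=107
Round 2 (k=25): L=107 R=62
Round 3 (k=13): L=62 R=70
Round 4 (k=7): L=70 R=207
Round 5 (k=38): L=207 R=135
Round 6 (k=37): L=135 R=69

Answer: 135 69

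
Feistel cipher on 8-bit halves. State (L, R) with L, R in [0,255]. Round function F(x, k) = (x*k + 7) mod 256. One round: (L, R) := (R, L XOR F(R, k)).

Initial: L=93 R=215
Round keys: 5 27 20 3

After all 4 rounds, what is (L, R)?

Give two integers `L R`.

Round 1 (k=5): L=215 R=103
Round 2 (k=27): L=103 R=51
Round 3 (k=20): L=51 R=100
Round 4 (k=3): L=100 R=0

Answer: 100 0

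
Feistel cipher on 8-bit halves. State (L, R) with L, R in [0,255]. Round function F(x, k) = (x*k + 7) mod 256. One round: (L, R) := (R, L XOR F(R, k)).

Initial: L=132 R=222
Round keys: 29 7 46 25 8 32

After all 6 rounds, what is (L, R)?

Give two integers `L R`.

Round 1 (k=29): L=222 R=169
Round 2 (k=7): L=169 R=120
Round 3 (k=46): L=120 R=62
Round 4 (k=25): L=62 R=109
Round 5 (k=8): L=109 R=81
Round 6 (k=32): L=81 R=74

Answer: 81 74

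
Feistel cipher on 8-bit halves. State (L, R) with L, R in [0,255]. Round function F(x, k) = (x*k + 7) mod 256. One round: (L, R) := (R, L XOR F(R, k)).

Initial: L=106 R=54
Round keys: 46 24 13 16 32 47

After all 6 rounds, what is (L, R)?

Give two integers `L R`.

Answer: 138 35

Derivation:
Round 1 (k=46): L=54 R=209
Round 2 (k=24): L=209 R=169
Round 3 (k=13): L=169 R=77
Round 4 (k=16): L=77 R=126
Round 5 (k=32): L=126 R=138
Round 6 (k=47): L=138 R=35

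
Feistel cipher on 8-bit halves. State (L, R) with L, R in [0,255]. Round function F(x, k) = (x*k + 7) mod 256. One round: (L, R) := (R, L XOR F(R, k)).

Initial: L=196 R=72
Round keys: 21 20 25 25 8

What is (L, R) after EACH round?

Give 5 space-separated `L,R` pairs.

Round 1 (k=21): L=72 R=43
Round 2 (k=20): L=43 R=43
Round 3 (k=25): L=43 R=17
Round 4 (k=25): L=17 R=155
Round 5 (k=8): L=155 R=206

Answer: 72,43 43,43 43,17 17,155 155,206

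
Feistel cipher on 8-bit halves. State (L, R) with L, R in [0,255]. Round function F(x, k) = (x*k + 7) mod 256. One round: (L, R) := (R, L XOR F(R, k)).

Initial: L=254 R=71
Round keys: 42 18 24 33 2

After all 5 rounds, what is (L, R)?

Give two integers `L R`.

Round 1 (k=42): L=71 R=83
Round 2 (k=18): L=83 R=154
Round 3 (k=24): L=154 R=36
Round 4 (k=33): L=36 R=49
Round 5 (k=2): L=49 R=77

Answer: 49 77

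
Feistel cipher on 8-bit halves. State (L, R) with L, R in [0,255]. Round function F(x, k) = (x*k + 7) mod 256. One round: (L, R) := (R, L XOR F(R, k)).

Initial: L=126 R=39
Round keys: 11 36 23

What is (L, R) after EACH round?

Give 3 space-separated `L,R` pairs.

Answer: 39,202 202,72 72,181

Derivation:
Round 1 (k=11): L=39 R=202
Round 2 (k=36): L=202 R=72
Round 3 (k=23): L=72 R=181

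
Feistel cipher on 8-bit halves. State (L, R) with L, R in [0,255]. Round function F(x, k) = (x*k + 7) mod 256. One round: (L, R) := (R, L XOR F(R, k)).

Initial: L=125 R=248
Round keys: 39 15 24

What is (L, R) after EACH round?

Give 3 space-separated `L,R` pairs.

Answer: 248,178 178,141 141,141

Derivation:
Round 1 (k=39): L=248 R=178
Round 2 (k=15): L=178 R=141
Round 3 (k=24): L=141 R=141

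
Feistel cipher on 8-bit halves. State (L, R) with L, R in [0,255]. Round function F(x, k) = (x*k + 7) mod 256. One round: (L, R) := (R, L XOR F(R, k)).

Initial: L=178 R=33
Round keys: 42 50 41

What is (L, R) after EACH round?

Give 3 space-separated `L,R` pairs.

Answer: 33,195 195,60 60,96

Derivation:
Round 1 (k=42): L=33 R=195
Round 2 (k=50): L=195 R=60
Round 3 (k=41): L=60 R=96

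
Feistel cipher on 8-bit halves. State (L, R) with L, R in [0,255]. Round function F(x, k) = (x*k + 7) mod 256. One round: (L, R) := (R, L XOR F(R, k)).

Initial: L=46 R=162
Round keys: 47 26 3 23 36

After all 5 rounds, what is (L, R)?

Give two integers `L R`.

Answer: 191 212

Derivation:
Round 1 (k=47): L=162 R=235
Round 2 (k=26): L=235 R=71
Round 3 (k=3): L=71 R=55
Round 4 (k=23): L=55 R=191
Round 5 (k=36): L=191 R=212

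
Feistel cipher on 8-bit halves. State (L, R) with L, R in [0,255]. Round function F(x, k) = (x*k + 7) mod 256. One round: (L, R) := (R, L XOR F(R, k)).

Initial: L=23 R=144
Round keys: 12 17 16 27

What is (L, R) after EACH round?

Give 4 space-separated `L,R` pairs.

Answer: 144,208 208,71 71,167 167,227

Derivation:
Round 1 (k=12): L=144 R=208
Round 2 (k=17): L=208 R=71
Round 3 (k=16): L=71 R=167
Round 4 (k=27): L=167 R=227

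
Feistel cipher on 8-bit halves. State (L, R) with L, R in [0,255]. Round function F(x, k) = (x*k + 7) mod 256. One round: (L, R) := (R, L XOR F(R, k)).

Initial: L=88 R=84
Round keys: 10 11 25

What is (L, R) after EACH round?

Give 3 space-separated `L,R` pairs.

Round 1 (k=10): L=84 R=23
Round 2 (k=11): L=23 R=80
Round 3 (k=25): L=80 R=192

Answer: 84,23 23,80 80,192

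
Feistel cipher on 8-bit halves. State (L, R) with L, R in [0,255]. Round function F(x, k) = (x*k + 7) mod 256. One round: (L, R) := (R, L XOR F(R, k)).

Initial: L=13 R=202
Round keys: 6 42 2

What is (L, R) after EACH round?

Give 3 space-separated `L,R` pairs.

Answer: 202,206 206,25 25,247

Derivation:
Round 1 (k=6): L=202 R=206
Round 2 (k=42): L=206 R=25
Round 3 (k=2): L=25 R=247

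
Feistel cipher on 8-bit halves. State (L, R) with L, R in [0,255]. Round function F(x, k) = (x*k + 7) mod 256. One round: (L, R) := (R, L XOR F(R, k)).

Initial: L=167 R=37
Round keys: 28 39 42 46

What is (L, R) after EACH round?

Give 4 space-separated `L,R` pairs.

Answer: 37,180 180,86 86,151 151,127

Derivation:
Round 1 (k=28): L=37 R=180
Round 2 (k=39): L=180 R=86
Round 3 (k=42): L=86 R=151
Round 4 (k=46): L=151 R=127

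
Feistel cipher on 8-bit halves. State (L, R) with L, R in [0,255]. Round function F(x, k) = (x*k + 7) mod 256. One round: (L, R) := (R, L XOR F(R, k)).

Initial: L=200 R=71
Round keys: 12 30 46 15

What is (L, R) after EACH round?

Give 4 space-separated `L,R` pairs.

Answer: 71,147 147,6 6,136 136,249

Derivation:
Round 1 (k=12): L=71 R=147
Round 2 (k=30): L=147 R=6
Round 3 (k=46): L=6 R=136
Round 4 (k=15): L=136 R=249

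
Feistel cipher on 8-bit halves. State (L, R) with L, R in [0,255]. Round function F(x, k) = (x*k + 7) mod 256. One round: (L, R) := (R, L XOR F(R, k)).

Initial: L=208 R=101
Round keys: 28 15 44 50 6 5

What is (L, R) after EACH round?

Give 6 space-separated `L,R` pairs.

Round 1 (k=28): L=101 R=195
Round 2 (k=15): L=195 R=17
Round 3 (k=44): L=17 R=48
Round 4 (k=50): L=48 R=118
Round 5 (k=6): L=118 R=251
Round 6 (k=5): L=251 R=152

Answer: 101,195 195,17 17,48 48,118 118,251 251,152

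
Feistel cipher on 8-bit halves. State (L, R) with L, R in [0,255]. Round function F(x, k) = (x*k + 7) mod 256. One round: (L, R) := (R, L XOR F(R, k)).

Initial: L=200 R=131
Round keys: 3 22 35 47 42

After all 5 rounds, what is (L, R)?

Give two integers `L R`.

Round 1 (k=3): L=131 R=88
Round 2 (k=22): L=88 R=20
Round 3 (k=35): L=20 R=155
Round 4 (k=47): L=155 R=104
Round 5 (k=42): L=104 R=140

Answer: 104 140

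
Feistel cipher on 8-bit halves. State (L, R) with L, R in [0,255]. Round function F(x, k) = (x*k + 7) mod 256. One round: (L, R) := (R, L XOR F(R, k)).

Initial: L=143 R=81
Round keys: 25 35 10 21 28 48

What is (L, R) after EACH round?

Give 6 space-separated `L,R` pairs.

Round 1 (k=25): L=81 R=127
Round 2 (k=35): L=127 R=53
Round 3 (k=10): L=53 R=102
Round 4 (k=21): L=102 R=80
Round 5 (k=28): L=80 R=161
Round 6 (k=48): L=161 R=103

Answer: 81,127 127,53 53,102 102,80 80,161 161,103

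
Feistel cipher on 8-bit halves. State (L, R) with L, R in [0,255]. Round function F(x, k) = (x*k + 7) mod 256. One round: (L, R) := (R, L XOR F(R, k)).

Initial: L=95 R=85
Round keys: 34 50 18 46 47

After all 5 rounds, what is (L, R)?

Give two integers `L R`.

Answer: 171 241

Derivation:
Round 1 (k=34): L=85 R=14
Round 2 (k=50): L=14 R=150
Round 3 (k=18): L=150 R=157
Round 4 (k=46): L=157 R=171
Round 5 (k=47): L=171 R=241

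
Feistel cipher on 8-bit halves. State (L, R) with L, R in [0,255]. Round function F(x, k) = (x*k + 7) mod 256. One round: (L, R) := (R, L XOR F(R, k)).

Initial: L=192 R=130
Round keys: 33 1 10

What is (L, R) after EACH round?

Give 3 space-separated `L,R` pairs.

Answer: 130,9 9,146 146,178

Derivation:
Round 1 (k=33): L=130 R=9
Round 2 (k=1): L=9 R=146
Round 3 (k=10): L=146 R=178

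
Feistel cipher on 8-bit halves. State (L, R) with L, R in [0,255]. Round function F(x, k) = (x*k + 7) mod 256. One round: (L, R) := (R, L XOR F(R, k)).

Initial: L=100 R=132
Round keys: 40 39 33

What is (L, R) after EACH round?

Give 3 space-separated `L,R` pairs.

Round 1 (k=40): L=132 R=195
Round 2 (k=39): L=195 R=56
Round 3 (k=33): L=56 R=252

Answer: 132,195 195,56 56,252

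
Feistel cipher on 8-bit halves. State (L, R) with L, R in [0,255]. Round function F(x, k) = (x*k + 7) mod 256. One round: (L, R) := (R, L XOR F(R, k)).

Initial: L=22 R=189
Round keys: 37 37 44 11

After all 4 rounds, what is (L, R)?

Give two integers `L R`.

Round 1 (k=37): L=189 R=78
Round 2 (k=37): L=78 R=240
Round 3 (k=44): L=240 R=9
Round 4 (k=11): L=9 R=154

Answer: 9 154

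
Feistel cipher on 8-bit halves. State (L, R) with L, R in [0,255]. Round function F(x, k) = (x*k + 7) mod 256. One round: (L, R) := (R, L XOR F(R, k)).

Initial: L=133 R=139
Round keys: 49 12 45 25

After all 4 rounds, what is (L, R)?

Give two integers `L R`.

Answer: 48 231

Derivation:
Round 1 (k=49): L=139 R=39
Round 2 (k=12): L=39 R=80
Round 3 (k=45): L=80 R=48
Round 4 (k=25): L=48 R=231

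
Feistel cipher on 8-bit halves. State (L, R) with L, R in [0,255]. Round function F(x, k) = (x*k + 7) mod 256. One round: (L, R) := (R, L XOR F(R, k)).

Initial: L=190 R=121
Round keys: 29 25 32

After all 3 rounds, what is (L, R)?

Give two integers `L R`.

Answer: 64 5

Derivation:
Round 1 (k=29): L=121 R=2
Round 2 (k=25): L=2 R=64
Round 3 (k=32): L=64 R=5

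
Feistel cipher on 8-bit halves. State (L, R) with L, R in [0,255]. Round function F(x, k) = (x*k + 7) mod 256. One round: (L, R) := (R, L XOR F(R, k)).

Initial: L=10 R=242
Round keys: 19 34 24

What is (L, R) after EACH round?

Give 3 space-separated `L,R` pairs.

Answer: 242,247 247,39 39,88

Derivation:
Round 1 (k=19): L=242 R=247
Round 2 (k=34): L=247 R=39
Round 3 (k=24): L=39 R=88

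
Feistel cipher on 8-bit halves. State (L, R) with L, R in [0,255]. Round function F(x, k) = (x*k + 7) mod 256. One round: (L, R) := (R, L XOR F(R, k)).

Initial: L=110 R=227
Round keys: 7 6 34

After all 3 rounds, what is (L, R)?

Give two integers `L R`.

Round 1 (k=7): L=227 R=82
Round 2 (k=6): L=82 R=16
Round 3 (k=34): L=16 R=117

Answer: 16 117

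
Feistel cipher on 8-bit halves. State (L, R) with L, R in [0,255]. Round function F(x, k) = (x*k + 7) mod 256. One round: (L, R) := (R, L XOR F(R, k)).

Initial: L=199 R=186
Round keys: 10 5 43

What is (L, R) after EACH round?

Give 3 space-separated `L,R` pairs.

Answer: 186,140 140,121 121,214

Derivation:
Round 1 (k=10): L=186 R=140
Round 2 (k=5): L=140 R=121
Round 3 (k=43): L=121 R=214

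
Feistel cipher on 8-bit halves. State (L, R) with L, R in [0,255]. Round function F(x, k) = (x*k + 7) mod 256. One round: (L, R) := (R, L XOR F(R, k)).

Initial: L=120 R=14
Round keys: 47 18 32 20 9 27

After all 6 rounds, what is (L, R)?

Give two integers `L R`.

Round 1 (k=47): L=14 R=225
Round 2 (k=18): L=225 R=215
Round 3 (k=32): L=215 R=6
Round 4 (k=20): L=6 R=168
Round 5 (k=9): L=168 R=233
Round 6 (k=27): L=233 R=50

Answer: 233 50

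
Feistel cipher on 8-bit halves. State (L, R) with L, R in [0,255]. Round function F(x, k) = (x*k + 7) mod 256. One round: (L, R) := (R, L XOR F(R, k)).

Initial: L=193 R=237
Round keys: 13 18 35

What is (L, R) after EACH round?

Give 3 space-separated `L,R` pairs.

Answer: 237,209 209,84 84,82

Derivation:
Round 1 (k=13): L=237 R=209
Round 2 (k=18): L=209 R=84
Round 3 (k=35): L=84 R=82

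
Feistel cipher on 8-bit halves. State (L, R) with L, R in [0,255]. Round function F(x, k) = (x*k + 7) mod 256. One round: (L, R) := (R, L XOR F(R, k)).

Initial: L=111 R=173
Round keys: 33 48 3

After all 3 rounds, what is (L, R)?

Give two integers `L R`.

Answer: 186 14

Derivation:
Round 1 (k=33): L=173 R=59
Round 2 (k=48): L=59 R=186
Round 3 (k=3): L=186 R=14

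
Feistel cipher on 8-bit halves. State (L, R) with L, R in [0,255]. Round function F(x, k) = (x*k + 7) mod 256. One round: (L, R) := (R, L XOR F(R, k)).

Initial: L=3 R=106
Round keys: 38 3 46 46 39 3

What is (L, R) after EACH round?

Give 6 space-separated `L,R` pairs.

Answer: 106,192 192,45 45,221 221,144 144,42 42,21

Derivation:
Round 1 (k=38): L=106 R=192
Round 2 (k=3): L=192 R=45
Round 3 (k=46): L=45 R=221
Round 4 (k=46): L=221 R=144
Round 5 (k=39): L=144 R=42
Round 6 (k=3): L=42 R=21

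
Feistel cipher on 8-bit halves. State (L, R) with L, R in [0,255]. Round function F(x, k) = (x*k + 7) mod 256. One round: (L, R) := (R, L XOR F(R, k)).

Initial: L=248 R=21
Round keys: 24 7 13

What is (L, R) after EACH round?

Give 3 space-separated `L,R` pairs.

Answer: 21,7 7,45 45,87

Derivation:
Round 1 (k=24): L=21 R=7
Round 2 (k=7): L=7 R=45
Round 3 (k=13): L=45 R=87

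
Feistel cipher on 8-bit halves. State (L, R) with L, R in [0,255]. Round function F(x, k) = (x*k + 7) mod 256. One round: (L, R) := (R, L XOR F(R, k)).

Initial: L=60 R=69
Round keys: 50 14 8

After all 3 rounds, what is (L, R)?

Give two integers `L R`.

Round 1 (k=50): L=69 R=189
Round 2 (k=14): L=189 R=24
Round 3 (k=8): L=24 R=122

Answer: 24 122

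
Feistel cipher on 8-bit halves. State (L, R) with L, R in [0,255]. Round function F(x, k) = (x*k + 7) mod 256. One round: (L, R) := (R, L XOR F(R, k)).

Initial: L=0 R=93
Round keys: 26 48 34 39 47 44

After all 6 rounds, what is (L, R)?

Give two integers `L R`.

Round 1 (k=26): L=93 R=121
Round 2 (k=48): L=121 R=234
Round 3 (k=34): L=234 R=98
Round 4 (k=39): L=98 R=31
Round 5 (k=47): L=31 R=218
Round 6 (k=44): L=218 R=96

Answer: 218 96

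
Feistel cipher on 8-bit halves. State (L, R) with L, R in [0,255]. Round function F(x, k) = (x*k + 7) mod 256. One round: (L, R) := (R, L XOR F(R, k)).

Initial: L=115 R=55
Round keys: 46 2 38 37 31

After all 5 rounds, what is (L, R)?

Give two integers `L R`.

Answer: 92 126

Derivation:
Round 1 (k=46): L=55 R=154
Round 2 (k=2): L=154 R=12
Round 3 (k=38): L=12 R=85
Round 4 (k=37): L=85 R=92
Round 5 (k=31): L=92 R=126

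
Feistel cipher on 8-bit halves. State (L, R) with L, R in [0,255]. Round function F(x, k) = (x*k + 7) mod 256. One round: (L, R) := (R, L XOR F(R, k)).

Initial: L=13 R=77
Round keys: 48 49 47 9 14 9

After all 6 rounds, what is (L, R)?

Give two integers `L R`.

Round 1 (k=48): L=77 R=122
Round 2 (k=49): L=122 R=44
Round 3 (k=47): L=44 R=97
Round 4 (k=9): L=97 R=92
Round 5 (k=14): L=92 R=110
Round 6 (k=9): L=110 R=185

Answer: 110 185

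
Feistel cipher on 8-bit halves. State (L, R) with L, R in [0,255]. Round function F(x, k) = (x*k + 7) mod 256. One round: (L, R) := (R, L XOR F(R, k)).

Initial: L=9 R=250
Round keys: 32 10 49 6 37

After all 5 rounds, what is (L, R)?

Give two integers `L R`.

Round 1 (k=32): L=250 R=78
Round 2 (k=10): L=78 R=233
Round 3 (k=49): L=233 R=238
Round 4 (k=6): L=238 R=114
Round 5 (k=37): L=114 R=111

Answer: 114 111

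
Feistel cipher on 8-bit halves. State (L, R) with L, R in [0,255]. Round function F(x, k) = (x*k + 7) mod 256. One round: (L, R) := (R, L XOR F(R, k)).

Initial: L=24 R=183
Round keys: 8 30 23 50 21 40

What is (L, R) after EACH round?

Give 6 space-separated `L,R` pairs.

Answer: 183,167 167,46 46,142 142,237 237,246 246,154

Derivation:
Round 1 (k=8): L=183 R=167
Round 2 (k=30): L=167 R=46
Round 3 (k=23): L=46 R=142
Round 4 (k=50): L=142 R=237
Round 5 (k=21): L=237 R=246
Round 6 (k=40): L=246 R=154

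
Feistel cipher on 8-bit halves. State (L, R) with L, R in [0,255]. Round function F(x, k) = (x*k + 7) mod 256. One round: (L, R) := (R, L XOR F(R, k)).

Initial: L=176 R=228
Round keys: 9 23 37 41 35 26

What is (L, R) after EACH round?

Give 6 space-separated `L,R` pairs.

Answer: 228,187 187,48 48,76 76,3 3,60 60,28

Derivation:
Round 1 (k=9): L=228 R=187
Round 2 (k=23): L=187 R=48
Round 3 (k=37): L=48 R=76
Round 4 (k=41): L=76 R=3
Round 5 (k=35): L=3 R=60
Round 6 (k=26): L=60 R=28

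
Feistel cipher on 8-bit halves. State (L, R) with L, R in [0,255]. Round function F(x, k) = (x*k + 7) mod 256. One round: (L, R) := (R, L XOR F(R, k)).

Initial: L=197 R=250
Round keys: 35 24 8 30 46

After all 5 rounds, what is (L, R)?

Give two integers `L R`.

Answer: 212 0

Derivation:
Round 1 (k=35): L=250 R=240
Round 2 (k=24): L=240 R=125
Round 3 (k=8): L=125 R=31
Round 4 (k=30): L=31 R=212
Round 5 (k=46): L=212 R=0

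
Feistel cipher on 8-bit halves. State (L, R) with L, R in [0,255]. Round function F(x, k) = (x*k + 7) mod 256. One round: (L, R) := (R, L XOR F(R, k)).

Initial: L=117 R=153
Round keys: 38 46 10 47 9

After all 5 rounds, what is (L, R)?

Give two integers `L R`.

Answer: 18 50

Derivation:
Round 1 (k=38): L=153 R=200
Round 2 (k=46): L=200 R=110
Round 3 (k=10): L=110 R=155
Round 4 (k=47): L=155 R=18
Round 5 (k=9): L=18 R=50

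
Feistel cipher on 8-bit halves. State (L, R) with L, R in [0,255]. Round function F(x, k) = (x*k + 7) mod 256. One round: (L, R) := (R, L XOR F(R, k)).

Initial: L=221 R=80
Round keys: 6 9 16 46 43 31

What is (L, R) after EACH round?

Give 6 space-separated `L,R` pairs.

Round 1 (k=6): L=80 R=58
Round 2 (k=9): L=58 R=65
Round 3 (k=16): L=65 R=45
Round 4 (k=46): L=45 R=92
Round 5 (k=43): L=92 R=86
Round 6 (k=31): L=86 R=45

Answer: 80,58 58,65 65,45 45,92 92,86 86,45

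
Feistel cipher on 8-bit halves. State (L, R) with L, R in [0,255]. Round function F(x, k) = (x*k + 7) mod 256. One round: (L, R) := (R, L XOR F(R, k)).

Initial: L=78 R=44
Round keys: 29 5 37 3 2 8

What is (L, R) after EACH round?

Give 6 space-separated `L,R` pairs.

Answer: 44,77 77,164 164,246 246,77 77,87 87,242

Derivation:
Round 1 (k=29): L=44 R=77
Round 2 (k=5): L=77 R=164
Round 3 (k=37): L=164 R=246
Round 4 (k=3): L=246 R=77
Round 5 (k=2): L=77 R=87
Round 6 (k=8): L=87 R=242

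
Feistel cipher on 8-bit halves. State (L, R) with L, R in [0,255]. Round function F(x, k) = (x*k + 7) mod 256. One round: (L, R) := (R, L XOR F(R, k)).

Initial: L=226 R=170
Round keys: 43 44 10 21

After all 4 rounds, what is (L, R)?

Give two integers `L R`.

Answer: 70 20

Derivation:
Round 1 (k=43): L=170 R=119
Round 2 (k=44): L=119 R=209
Round 3 (k=10): L=209 R=70
Round 4 (k=21): L=70 R=20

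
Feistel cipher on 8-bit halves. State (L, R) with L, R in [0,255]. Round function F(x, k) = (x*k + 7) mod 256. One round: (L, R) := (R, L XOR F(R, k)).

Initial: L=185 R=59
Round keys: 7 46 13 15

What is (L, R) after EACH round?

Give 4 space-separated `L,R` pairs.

Answer: 59,29 29,6 6,72 72,57

Derivation:
Round 1 (k=7): L=59 R=29
Round 2 (k=46): L=29 R=6
Round 3 (k=13): L=6 R=72
Round 4 (k=15): L=72 R=57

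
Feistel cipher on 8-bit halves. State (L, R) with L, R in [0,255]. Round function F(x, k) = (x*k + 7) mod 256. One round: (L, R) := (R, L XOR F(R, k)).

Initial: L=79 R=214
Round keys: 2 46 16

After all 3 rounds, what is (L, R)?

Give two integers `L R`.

Answer: 153 107

Derivation:
Round 1 (k=2): L=214 R=252
Round 2 (k=46): L=252 R=153
Round 3 (k=16): L=153 R=107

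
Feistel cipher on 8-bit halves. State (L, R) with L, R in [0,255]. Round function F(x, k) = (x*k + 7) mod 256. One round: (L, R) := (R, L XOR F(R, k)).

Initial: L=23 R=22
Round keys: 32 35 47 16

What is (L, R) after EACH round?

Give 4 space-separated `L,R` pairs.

Answer: 22,208 208,97 97,6 6,6

Derivation:
Round 1 (k=32): L=22 R=208
Round 2 (k=35): L=208 R=97
Round 3 (k=47): L=97 R=6
Round 4 (k=16): L=6 R=6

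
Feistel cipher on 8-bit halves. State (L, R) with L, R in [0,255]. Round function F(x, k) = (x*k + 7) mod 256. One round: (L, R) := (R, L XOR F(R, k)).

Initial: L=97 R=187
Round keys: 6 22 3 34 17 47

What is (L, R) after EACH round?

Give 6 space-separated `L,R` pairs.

Round 1 (k=6): L=187 R=8
Round 2 (k=22): L=8 R=12
Round 3 (k=3): L=12 R=35
Round 4 (k=34): L=35 R=161
Round 5 (k=17): L=161 R=155
Round 6 (k=47): L=155 R=221

Answer: 187,8 8,12 12,35 35,161 161,155 155,221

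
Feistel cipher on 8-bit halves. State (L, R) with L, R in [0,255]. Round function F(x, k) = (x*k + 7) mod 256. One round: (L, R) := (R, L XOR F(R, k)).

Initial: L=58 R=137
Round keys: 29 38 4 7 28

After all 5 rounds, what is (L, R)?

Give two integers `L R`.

Round 1 (k=29): L=137 R=182
Round 2 (k=38): L=182 R=130
Round 3 (k=4): L=130 R=185
Round 4 (k=7): L=185 R=148
Round 5 (k=28): L=148 R=142

Answer: 148 142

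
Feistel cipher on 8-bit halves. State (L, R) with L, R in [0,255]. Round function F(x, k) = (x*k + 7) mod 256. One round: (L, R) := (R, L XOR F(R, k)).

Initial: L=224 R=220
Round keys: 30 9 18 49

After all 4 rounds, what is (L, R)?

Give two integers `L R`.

Answer: 36 153

Derivation:
Round 1 (k=30): L=220 R=47
Round 2 (k=9): L=47 R=114
Round 3 (k=18): L=114 R=36
Round 4 (k=49): L=36 R=153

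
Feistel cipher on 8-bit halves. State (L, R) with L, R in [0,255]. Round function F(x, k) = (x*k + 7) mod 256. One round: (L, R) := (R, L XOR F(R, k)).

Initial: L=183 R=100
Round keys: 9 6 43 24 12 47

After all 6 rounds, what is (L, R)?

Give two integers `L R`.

Answer: 203 224

Derivation:
Round 1 (k=9): L=100 R=60
Round 2 (k=6): L=60 R=11
Round 3 (k=43): L=11 R=220
Round 4 (k=24): L=220 R=172
Round 5 (k=12): L=172 R=203
Round 6 (k=47): L=203 R=224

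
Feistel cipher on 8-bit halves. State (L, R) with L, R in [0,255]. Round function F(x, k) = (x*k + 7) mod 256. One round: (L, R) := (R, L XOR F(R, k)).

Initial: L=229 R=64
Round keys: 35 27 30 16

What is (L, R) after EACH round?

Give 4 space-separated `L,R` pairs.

Round 1 (k=35): L=64 R=34
Round 2 (k=27): L=34 R=221
Round 3 (k=30): L=221 R=207
Round 4 (k=16): L=207 R=42

Answer: 64,34 34,221 221,207 207,42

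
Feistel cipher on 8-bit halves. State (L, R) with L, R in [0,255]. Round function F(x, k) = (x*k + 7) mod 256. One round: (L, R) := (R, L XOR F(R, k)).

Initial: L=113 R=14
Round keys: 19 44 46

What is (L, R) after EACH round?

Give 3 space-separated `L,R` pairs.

Answer: 14,96 96,137 137,197

Derivation:
Round 1 (k=19): L=14 R=96
Round 2 (k=44): L=96 R=137
Round 3 (k=46): L=137 R=197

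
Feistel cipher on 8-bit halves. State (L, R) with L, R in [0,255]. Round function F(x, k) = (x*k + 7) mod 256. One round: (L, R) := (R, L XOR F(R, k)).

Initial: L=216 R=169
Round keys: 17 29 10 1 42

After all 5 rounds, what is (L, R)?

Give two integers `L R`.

Round 1 (k=17): L=169 R=152
Round 2 (k=29): L=152 R=150
Round 3 (k=10): L=150 R=123
Round 4 (k=1): L=123 R=20
Round 5 (k=42): L=20 R=52

Answer: 20 52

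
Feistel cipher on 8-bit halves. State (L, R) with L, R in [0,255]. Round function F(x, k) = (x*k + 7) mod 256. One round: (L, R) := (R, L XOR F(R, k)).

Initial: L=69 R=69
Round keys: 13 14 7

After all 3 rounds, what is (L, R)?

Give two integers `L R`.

Round 1 (k=13): L=69 R=205
Round 2 (k=14): L=205 R=120
Round 3 (k=7): L=120 R=130

Answer: 120 130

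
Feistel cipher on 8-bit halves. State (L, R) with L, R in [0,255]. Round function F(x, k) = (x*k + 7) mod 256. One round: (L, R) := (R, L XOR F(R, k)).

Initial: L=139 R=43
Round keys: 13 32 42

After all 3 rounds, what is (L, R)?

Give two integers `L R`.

Round 1 (k=13): L=43 R=189
Round 2 (k=32): L=189 R=140
Round 3 (k=42): L=140 R=66

Answer: 140 66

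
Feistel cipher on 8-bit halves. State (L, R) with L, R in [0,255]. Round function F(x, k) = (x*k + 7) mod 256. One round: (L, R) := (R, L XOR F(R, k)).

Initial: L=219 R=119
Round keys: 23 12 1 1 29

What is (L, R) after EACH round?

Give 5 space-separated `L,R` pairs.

Round 1 (k=23): L=119 R=99
Round 2 (k=12): L=99 R=220
Round 3 (k=1): L=220 R=128
Round 4 (k=1): L=128 R=91
Round 5 (k=29): L=91 R=214

Answer: 119,99 99,220 220,128 128,91 91,214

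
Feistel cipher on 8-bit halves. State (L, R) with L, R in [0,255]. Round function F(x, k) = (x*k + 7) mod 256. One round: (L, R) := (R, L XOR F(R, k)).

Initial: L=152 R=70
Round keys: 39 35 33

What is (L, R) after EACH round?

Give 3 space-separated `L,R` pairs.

Round 1 (k=39): L=70 R=41
Round 2 (k=35): L=41 R=228
Round 3 (k=33): L=228 R=66

Answer: 70,41 41,228 228,66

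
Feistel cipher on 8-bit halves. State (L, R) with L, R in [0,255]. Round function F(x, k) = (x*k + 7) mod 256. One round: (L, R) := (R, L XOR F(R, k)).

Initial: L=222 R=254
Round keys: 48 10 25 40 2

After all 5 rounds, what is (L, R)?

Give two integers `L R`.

Answer: 160 16

Derivation:
Round 1 (k=48): L=254 R=121
Round 2 (k=10): L=121 R=63
Round 3 (k=25): L=63 R=87
Round 4 (k=40): L=87 R=160
Round 5 (k=2): L=160 R=16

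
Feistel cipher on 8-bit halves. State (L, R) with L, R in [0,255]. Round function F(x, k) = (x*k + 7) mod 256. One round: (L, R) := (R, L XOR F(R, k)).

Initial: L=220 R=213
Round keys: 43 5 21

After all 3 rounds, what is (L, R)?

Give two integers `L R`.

Round 1 (k=43): L=213 R=18
Round 2 (k=5): L=18 R=180
Round 3 (k=21): L=180 R=217

Answer: 180 217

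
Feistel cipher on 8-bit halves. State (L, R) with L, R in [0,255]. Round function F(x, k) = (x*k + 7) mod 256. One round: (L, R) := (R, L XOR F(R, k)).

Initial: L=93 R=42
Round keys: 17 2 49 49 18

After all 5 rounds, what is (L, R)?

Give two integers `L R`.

Round 1 (k=17): L=42 R=140
Round 2 (k=2): L=140 R=53
Round 3 (k=49): L=53 R=160
Round 4 (k=49): L=160 R=146
Round 5 (k=18): L=146 R=235

Answer: 146 235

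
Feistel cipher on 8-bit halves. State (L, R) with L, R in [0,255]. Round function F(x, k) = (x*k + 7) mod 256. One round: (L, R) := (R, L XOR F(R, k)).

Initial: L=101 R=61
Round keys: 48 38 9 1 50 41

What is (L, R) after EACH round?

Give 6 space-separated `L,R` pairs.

Round 1 (k=48): L=61 R=18
Round 2 (k=38): L=18 R=142
Round 3 (k=9): L=142 R=23
Round 4 (k=1): L=23 R=144
Round 5 (k=50): L=144 R=48
Round 6 (k=41): L=48 R=39

Answer: 61,18 18,142 142,23 23,144 144,48 48,39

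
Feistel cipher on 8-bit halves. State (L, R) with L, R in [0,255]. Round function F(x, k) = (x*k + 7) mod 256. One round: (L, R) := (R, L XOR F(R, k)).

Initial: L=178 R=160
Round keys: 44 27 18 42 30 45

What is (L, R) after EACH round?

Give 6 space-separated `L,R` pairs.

Round 1 (k=44): L=160 R=53
Round 2 (k=27): L=53 R=62
Round 3 (k=18): L=62 R=86
Round 4 (k=42): L=86 R=29
Round 5 (k=30): L=29 R=59
Round 6 (k=45): L=59 R=123

Answer: 160,53 53,62 62,86 86,29 29,59 59,123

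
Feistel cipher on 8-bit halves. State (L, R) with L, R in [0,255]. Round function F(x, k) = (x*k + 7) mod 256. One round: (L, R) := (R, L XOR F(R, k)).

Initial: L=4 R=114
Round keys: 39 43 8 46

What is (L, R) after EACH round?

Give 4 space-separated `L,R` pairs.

Answer: 114,97 97,32 32,102 102,123

Derivation:
Round 1 (k=39): L=114 R=97
Round 2 (k=43): L=97 R=32
Round 3 (k=8): L=32 R=102
Round 4 (k=46): L=102 R=123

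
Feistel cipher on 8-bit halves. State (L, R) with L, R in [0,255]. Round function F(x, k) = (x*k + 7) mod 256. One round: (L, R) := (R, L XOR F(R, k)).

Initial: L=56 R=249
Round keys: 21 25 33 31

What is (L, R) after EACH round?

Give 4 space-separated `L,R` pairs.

Round 1 (k=21): L=249 R=76
Round 2 (k=25): L=76 R=138
Round 3 (k=33): L=138 R=157
Round 4 (k=31): L=157 R=128

Answer: 249,76 76,138 138,157 157,128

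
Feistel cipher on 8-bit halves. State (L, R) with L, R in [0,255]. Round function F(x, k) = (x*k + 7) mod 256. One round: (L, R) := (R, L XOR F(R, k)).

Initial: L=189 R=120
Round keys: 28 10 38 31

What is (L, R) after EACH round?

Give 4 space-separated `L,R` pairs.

Round 1 (k=28): L=120 R=154
Round 2 (k=10): L=154 R=115
Round 3 (k=38): L=115 R=131
Round 4 (k=31): L=131 R=151

Answer: 120,154 154,115 115,131 131,151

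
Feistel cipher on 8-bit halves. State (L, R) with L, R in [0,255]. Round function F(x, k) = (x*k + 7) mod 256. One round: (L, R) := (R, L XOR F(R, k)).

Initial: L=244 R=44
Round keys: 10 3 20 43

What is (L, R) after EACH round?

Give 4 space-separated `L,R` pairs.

Round 1 (k=10): L=44 R=75
Round 2 (k=3): L=75 R=196
Round 3 (k=20): L=196 R=28
Round 4 (k=43): L=28 R=127

Answer: 44,75 75,196 196,28 28,127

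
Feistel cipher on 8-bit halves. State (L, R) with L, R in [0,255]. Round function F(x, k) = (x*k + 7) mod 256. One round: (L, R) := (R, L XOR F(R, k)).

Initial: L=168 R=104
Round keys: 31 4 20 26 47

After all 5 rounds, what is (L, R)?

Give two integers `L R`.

Answer: 4 23

Derivation:
Round 1 (k=31): L=104 R=55
Round 2 (k=4): L=55 R=139
Round 3 (k=20): L=139 R=212
Round 4 (k=26): L=212 R=4
Round 5 (k=47): L=4 R=23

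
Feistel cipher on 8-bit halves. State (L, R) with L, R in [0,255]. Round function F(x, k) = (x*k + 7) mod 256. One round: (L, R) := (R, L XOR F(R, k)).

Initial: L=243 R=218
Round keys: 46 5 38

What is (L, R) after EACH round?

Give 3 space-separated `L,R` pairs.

Answer: 218,192 192,29 29,149

Derivation:
Round 1 (k=46): L=218 R=192
Round 2 (k=5): L=192 R=29
Round 3 (k=38): L=29 R=149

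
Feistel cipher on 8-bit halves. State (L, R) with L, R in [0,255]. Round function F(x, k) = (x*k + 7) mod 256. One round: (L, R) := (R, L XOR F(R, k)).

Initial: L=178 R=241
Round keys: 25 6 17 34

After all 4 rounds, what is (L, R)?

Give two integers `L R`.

Answer: 107 31

Derivation:
Round 1 (k=25): L=241 R=34
Round 2 (k=6): L=34 R=34
Round 3 (k=17): L=34 R=107
Round 4 (k=34): L=107 R=31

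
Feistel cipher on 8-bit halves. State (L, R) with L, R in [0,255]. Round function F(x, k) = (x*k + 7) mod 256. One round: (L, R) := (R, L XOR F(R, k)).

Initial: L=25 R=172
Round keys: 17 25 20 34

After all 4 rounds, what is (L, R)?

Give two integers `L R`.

Round 1 (k=17): L=172 R=106
Round 2 (k=25): L=106 R=205
Round 3 (k=20): L=205 R=97
Round 4 (k=34): L=97 R=36

Answer: 97 36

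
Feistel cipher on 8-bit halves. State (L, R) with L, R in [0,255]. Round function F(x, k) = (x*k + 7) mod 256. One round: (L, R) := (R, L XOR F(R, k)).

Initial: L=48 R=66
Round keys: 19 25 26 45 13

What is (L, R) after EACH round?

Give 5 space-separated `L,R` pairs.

Answer: 66,221 221,222 222,78 78,99 99,64

Derivation:
Round 1 (k=19): L=66 R=221
Round 2 (k=25): L=221 R=222
Round 3 (k=26): L=222 R=78
Round 4 (k=45): L=78 R=99
Round 5 (k=13): L=99 R=64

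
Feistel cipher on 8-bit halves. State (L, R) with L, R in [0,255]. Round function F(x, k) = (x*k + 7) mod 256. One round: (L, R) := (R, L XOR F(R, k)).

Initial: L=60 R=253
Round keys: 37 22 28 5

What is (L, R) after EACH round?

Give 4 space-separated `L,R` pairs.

Round 1 (k=37): L=253 R=164
Round 2 (k=22): L=164 R=226
Round 3 (k=28): L=226 R=27
Round 4 (k=5): L=27 R=108

Answer: 253,164 164,226 226,27 27,108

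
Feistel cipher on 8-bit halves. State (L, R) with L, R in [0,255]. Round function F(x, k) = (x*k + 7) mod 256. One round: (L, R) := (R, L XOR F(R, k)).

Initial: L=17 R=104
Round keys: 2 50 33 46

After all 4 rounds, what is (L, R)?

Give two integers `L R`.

Answer: 132 100

Derivation:
Round 1 (k=2): L=104 R=198
Round 2 (k=50): L=198 R=219
Round 3 (k=33): L=219 R=132
Round 4 (k=46): L=132 R=100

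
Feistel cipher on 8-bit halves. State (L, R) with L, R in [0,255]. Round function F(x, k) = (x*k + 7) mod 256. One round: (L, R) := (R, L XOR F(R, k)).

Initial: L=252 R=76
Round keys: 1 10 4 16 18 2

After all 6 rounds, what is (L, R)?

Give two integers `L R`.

Answer: 247 35

Derivation:
Round 1 (k=1): L=76 R=175
Round 2 (k=10): L=175 R=145
Round 3 (k=4): L=145 R=228
Round 4 (k=16): L=228 R=214
Round 5 (k=18): L=214 R=247
Round 6 (k=2): L=247 R=35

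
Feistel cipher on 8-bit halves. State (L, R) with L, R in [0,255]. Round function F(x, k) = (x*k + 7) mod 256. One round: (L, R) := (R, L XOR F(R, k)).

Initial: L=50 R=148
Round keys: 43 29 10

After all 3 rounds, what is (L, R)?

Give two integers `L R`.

Round 1 (k=43): L=148 R=209
Round 2 (k=29): L=209 R=32
Round 3 (k=10): L=32 R=150

Answer: 32 150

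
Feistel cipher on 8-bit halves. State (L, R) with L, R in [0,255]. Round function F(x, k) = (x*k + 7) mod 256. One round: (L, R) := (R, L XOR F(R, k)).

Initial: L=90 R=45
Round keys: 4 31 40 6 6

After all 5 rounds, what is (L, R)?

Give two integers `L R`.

Answer: 80 185

Derivation:
Round 1 (k=4): L=45 R=225
Round 2 (k=31): L=225 R=107
Round 3 (k=40): L=107 R=94
Round 4 (k=6): L=94 R=80
Round 5 (k=6): L=80 R=185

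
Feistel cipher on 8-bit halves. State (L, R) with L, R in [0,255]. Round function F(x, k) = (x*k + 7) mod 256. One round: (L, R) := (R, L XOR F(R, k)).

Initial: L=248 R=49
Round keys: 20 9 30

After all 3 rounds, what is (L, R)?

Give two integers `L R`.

Round 1 (k=20): L=49 R=35
Round 2 (k=9): L=35 R=115
Round 3 (k=30): L=115 R=162

Answer: 115 162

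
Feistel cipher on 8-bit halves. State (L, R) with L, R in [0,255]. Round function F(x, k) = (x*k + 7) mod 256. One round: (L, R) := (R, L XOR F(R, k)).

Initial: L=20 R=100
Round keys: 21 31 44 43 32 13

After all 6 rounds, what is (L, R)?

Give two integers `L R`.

Answer: 159 105

Derivation:
Round 1 (k=21): L=100 R=47
Round 2 (k=31): L=47 R=220
Round 3 (k=44): L=220 R=248
Round 4 (k=43): L=248 R=115
Round 5 (k=32): L=115 R=159
Round 6 (k=13): L=159 R=105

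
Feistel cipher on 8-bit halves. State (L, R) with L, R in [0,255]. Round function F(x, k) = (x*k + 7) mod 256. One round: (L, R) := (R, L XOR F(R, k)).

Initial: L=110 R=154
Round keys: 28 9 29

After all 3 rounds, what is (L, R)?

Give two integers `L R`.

Answer: 218 8

Derivation:
Round 1 (k=28): L=154 R=177
Round 2 (k=9): L=177 R=218
Round 3 (k=29): L=218 R=8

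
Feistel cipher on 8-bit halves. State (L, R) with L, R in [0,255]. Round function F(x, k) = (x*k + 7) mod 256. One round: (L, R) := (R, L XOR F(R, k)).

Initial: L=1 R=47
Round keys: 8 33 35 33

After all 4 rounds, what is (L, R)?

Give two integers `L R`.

Round 1 (k=8): L=47 R=126
Round 2 (k=33): L=126 R=106
Round 3 (k=35): L=106 R=251
Round 4 (k=33): L=251 R=8

Answer: 251 8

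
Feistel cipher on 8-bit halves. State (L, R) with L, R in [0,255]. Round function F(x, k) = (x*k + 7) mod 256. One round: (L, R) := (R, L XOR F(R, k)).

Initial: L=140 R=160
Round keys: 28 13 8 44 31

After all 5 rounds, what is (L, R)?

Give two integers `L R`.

Round 1 (k=28): L=160 R=11
Round 2 (k=13): L=11 R=54
Round 3 (k=8): L=54 R=188
Round 4 (k=44): L=188 R=97
Round 5 (k=31): L=97 R=122

Answer: 97 122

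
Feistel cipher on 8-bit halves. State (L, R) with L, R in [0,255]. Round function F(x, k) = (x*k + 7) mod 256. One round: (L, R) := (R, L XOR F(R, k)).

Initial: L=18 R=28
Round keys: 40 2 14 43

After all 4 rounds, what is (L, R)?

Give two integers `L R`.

Answer: 136 50

Derivation:
Round 1 (k=40): L=28 R=117
Round 2 (k=2): L=117 R=237
Round 3 (k=14): L=237 R=136
Round 4 (k=43): L=136 R=50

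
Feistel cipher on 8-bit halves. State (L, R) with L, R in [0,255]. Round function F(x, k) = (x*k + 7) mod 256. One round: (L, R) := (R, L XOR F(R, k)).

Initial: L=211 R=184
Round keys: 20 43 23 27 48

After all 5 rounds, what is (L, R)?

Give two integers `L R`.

Round 1 (k=20): L=184 R=180
Round 2 (k=43): L=180 R=251
Round 3 (k=23): L=251 R=32
Round 4 (k=27): L=32 R=156
Round 5 (k=48): L=156 R=103

Answer: 156 103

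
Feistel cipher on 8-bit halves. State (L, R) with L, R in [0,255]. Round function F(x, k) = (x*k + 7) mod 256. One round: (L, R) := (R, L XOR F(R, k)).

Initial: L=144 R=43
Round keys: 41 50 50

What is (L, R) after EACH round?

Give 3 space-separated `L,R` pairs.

Round 1 (k=41): L=43 R=122
Round 2 (k=50): L=122 R=240
Round 3 (k=50): L=240 R=157

Answer: 43,122 122,240 240,157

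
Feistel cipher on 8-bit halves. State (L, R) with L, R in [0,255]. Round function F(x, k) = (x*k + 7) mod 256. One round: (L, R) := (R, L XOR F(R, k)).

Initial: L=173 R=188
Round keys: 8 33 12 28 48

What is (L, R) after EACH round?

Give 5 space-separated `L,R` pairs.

Answer: 188,74 74,45 45,105 105,174 174,206

Derivation:
Round 1 (k=8): L=188 R=74
Round 2 (k=33): L=74 R=45
Round 3 (k=12): L=45 R=105
Round 4 (k=28): L=105 R=174
Round 5 (k=48): L=174 R=206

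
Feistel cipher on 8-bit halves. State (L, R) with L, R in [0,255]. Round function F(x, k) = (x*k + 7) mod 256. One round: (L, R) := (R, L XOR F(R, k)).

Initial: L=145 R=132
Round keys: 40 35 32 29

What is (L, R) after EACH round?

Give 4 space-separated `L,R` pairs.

Round 1 (k=40): L=132 R=54
Round 2 (k=35): L=54 R=237
Round 3 (k=32): L=237 R=145
Round 4 (k=29): L=145 R=153

Answer: 132,54 54,237 237,145 145,153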